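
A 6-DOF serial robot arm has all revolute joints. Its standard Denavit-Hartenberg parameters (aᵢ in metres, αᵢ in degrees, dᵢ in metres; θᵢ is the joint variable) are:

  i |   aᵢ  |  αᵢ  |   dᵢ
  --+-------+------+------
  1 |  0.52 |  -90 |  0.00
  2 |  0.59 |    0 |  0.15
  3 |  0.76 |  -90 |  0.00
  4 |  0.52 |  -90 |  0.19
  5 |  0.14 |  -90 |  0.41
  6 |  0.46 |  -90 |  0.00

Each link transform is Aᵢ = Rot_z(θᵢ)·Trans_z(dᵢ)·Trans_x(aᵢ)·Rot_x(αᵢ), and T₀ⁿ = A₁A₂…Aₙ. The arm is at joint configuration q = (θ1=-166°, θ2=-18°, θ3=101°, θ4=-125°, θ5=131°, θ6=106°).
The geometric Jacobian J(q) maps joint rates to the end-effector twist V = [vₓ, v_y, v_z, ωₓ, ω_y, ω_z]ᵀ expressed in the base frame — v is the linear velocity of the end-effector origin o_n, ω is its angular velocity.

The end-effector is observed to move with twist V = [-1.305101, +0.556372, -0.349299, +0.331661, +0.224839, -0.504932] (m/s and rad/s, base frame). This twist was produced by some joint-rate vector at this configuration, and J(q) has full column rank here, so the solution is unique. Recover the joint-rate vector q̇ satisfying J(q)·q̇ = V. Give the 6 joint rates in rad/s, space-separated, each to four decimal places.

-0.9060 -0.2260 -0.4570 0.9340 -0.0510 -0.9290

o_n = [-0.7945, -0.7654, -0.2767]
J₁: ẑ×o_n = [0.7654, -0.7945, 0.0000], ω = ẑ
J2: z=[0.2419, -0.9703, 0.0000] o=[-0.5046, -0.1258, 0.0000] → [0.2685, 0.0669, -0.4361, 0.2419, -0.9703, 0.0000]
J3: z=[0.2419, -0.9703, 0.0000] o=[-1.0127, -0.4071, 0.1823] → [0.4454, 0.1110, 0.1250, 0.2419, -0.9703, 0.0000]
J4: z=[0.9631, 0.2401, -0.1219] o=[-1.1026, -0.4295, -0.5720] → [0.0300, -0.3220, -0.3974, 0.9631, 0.2401, -0.1219]
J5: z=[0.0419, -0.5807, -0.8130] o=[-0.7813, -0.7884, -0.2991] → [0.0057, 0.0098, -0.0067, 0.0419, -0.5807, -0.8130]
J6: z=[0.4311, 0.7446, -0.5096] o=[-0.8903, -0.9804, -0.6719] → [0.4039, -0.2192, 0.0214, 0.4311, 0.7446, -0.5096]
q̇ = J⁺·V = [-0.9060, -0.2260, -0.4570, 0.9340, -0.0510, -0.9290]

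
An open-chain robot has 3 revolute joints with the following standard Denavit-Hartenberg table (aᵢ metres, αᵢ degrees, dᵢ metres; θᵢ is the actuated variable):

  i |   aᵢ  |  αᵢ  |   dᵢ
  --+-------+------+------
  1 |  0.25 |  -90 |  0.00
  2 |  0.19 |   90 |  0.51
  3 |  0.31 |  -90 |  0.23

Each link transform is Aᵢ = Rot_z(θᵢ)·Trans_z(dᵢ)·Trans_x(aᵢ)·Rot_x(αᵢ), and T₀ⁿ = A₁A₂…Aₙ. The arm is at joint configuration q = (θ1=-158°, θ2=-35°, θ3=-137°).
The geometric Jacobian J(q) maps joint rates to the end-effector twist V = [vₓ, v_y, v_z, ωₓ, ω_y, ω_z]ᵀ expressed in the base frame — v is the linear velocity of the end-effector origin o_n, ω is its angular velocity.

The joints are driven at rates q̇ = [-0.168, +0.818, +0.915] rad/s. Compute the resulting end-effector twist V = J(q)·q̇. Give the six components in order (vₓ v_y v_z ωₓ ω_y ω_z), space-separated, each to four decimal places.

-0.4036 0.0766 0.2435 0.7930 -0.5618 0.5815

o_n = [0.0303, -0.3098, 0.1673]
J₁: ẑ×o_n = [0.3098, 0.0303, -0.0000], ω = ẑ
J2: z=[0.3746, -0.9272, 0.0000] o=[-0.2318, -0.0937, 0.0000] → [-0.1552, -0.0627, 0.1620, 0.3746, -0.9272, 0.0000]
J3: z=[0.5318, 0.2149, 0.8192] o=[-0.1851, -0.6248, 0.1090] → [-0.2455, 0.1453, 0.1213, 0.5318, 0.2149, 0.8192]
V = J·q̇ = [-0.4036, 0.0766, 0.2435, 0.7930, -0.5618, 0.5815]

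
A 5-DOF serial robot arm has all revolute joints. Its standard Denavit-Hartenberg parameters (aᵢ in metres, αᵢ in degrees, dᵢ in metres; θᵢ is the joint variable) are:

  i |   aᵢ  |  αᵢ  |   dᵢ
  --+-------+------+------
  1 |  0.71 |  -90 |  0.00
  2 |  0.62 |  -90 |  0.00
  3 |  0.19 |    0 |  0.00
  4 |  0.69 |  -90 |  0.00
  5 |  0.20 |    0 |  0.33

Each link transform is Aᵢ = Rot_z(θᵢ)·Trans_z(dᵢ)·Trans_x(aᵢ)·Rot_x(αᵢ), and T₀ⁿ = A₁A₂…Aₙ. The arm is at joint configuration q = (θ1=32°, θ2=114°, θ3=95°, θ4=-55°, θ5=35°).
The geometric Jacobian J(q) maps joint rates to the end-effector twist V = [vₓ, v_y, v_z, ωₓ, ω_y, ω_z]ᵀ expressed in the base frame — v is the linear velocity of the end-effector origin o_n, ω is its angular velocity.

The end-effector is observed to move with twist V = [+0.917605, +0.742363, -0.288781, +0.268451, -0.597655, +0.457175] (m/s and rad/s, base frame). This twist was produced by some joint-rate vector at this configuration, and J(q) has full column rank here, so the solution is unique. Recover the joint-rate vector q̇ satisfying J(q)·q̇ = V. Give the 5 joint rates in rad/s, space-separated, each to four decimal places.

o_n = [0.8555, -0.6339, -1.0017]
J₁: ẑ×o_n = [0.6339, 0.8555, -0.0000], ω = ẑ
J2: z=[-0.5299, 0.8480, 0.0000] o=[0.6021, 0.3762, 0.0000] → [-0.8495, -0.5308, 0.3204, -0.5299, 0.8480, 0.0000]
J3: z=[-0.7747, -0.4841, 0.4067] o=[0.3883, 0.2426, -0.5664] → [0.5672, -0.1472, 0.9052, -0.7747, -0.4841, 0.4067]
J4: z=[-0.7747, -0.4841, 0.4067] o=[0.4943, 0.0857, -0.5513] → [0.5107, -0.2020, 0.7323, -0.7747, -0.4841, 0.4067]
J5: z=[0.6277, -0.5111, 0.5872] o=[0.5470, -0.4044, -1.0341] → [0.1182, 0.1608, 0.0136, 0.6277, -0.5111, 0.5872]
q̇ = J⁺·V = [0.4900, -0.7280, -0.6010, 0.6690, -0.1030]

0.4900 -0.7280 -0.6010 0.6690 -0.1030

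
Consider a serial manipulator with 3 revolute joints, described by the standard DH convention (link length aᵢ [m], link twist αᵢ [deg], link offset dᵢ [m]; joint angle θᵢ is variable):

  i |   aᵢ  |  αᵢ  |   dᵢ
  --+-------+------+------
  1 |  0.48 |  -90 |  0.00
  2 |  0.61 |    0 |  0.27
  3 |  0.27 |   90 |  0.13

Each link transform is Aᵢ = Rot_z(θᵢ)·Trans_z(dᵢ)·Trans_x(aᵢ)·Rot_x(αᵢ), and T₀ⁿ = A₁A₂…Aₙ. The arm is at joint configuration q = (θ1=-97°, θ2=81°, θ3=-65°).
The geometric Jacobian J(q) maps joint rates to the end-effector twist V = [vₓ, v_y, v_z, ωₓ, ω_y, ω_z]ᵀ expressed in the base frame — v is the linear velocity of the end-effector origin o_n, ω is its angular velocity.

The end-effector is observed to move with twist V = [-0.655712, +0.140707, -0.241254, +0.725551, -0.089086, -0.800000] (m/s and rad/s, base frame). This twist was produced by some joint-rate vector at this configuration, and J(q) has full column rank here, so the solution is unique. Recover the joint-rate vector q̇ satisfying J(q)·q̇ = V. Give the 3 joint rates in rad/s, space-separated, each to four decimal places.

o_n = [0.2953, -0.8775, -0.6769]
J₁: ẑ×o_n = [0.8775, 0.2953, -0.0000], ω = ẑ
J2: z=[0.9925, -0.1219, 0.0000] o=[-0.0585, -0.4764, 0.0000] → [0.0825, 0.6719, -0.3550, 0.9925, -0.1219, 0.0000]
J3: z=[0.9925, -0.1219, 0.0000] o=[0.1979, -0.6040, -0.6025] → [0.0091, 0.0739, -0.2595, 0.9925, -0.1219, 0.0000]
q̇ = J⁺·V = [-0.8000, 0.5400, 0.1910]

-0.8000 0.5400 0.1910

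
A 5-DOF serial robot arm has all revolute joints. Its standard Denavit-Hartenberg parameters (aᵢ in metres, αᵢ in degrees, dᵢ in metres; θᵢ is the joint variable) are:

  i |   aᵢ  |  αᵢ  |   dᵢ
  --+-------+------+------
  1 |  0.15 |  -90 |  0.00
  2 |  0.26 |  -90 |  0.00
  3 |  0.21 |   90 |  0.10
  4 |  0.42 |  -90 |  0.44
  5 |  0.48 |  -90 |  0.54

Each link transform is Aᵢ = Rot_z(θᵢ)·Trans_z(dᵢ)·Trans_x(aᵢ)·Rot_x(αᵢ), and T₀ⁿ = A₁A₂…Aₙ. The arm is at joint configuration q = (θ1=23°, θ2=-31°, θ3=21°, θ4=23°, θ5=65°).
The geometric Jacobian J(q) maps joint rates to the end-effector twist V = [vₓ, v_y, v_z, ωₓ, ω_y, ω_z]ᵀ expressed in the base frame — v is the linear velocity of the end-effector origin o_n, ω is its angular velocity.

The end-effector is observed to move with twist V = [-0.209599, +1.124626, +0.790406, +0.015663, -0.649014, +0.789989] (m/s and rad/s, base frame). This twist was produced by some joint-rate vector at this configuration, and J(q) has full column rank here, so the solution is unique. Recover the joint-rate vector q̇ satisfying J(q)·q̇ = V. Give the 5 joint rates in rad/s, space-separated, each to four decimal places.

o_n = [1.2430, 0.3098, -0.3104]
J₁: ẑ×o_n = [-0.3098, 1.2430, 0.0000], ω = ẑ
J2: z=[-0.3907, 0.9205, 0.0000] o=[0.1381, 0.0586, 0.0000] → [-0.2857, -0.1213, -1.1153, -0.3907, 0.9205, 0.0000]
J3: z=[0.4741, 0.2012, -0.8572] o=[0.3432, 0.1457, 0.1339] → [0.0513, -0.5606, -0.1032, 0.4741, 0.2012, -0.8572]
J4: z=[-0.0820, 0.9794, 0.1846] o=[0.5747, 0.1622, 0.1492] → [-0.4773, 0.0857, -0.6666, -0.0820, 0.9794, 0.1846]
J5: z=[0.0939, 0.1920, -0.9769] o=[0.9554, 0.6195, 0.2756] → [-0.4150, -0.2260, -0.0843, 0.0939, 0.1920, -0.9769]
q̇ = J⁺·V = [0.6180, -0.7200, -0.6250, 0.0670, 0.3850]

0.6180 -0.7200 -0.6250 0.0670 0.3850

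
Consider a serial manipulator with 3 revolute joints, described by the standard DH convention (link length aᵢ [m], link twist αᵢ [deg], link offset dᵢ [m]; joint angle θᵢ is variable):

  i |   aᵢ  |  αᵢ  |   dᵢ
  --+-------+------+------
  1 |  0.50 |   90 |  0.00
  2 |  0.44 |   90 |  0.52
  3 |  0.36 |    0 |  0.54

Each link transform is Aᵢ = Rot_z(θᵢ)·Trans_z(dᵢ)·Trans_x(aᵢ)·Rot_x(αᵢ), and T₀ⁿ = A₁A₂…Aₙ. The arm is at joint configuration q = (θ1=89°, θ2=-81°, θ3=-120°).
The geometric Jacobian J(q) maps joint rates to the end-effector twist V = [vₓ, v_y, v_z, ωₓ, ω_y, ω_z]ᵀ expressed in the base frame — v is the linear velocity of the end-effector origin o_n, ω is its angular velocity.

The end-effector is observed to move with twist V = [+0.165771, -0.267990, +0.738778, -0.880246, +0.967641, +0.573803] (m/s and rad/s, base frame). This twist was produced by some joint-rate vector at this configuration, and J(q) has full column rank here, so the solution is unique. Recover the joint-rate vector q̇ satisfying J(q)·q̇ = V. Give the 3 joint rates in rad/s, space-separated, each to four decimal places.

0.4230 -0.8970 -0.9640

o_n = [0.2083, 0.0037, -0.3413]
J₁: ẑ×o_n = [-0.0037, 0.2083, 0.0000], ω = ẑ
J2: z=[0.9998, -0.0175, 0.0000] o=[0.0087, 0.4999, 0.0000] → [0.0060, 0.3412, -0.4927, 0.9998, -0.0175, 0.0000]
J3: z=[-0.0172, -0.9875, -0.1564] o=[0.5298, 0.5597, -0.4346] → [-0.1791, 0.0519, -0.3079, -0.0172, -0.9875, -0.1564]
q̇ = J⁺·V = [0.4230, -0.8970, -0.9640]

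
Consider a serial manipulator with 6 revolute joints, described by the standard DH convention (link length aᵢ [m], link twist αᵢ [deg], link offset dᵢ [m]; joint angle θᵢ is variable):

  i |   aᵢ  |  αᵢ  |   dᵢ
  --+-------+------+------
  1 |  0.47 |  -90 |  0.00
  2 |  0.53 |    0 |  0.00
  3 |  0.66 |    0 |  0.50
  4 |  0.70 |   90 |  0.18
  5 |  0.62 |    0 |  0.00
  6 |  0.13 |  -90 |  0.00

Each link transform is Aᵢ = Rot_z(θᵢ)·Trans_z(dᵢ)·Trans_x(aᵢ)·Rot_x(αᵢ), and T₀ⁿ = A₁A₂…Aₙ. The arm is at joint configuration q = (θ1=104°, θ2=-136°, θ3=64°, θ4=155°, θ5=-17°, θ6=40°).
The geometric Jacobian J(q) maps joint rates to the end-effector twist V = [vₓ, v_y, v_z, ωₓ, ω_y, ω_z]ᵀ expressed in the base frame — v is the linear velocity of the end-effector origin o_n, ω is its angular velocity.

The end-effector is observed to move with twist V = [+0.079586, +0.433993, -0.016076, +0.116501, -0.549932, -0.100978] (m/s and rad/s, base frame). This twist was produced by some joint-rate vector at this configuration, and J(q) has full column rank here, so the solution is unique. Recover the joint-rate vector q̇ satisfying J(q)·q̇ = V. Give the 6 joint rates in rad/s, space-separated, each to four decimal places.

-0.0320 0.2390 0.2780 -0.4970 -0.1680 -0.3980

o_n = [-0.6457, 0.3181, -0.4062]
J₁: ẑ×o_n = [-0.3181, -0.6457, 0.0000], ω = ẑ
J2: z=[-0.9703, -0.2419, 0.0000] o=[-0.1137, 0.4560, 0.0000] → [0.0983, -0.3941, 0.0051, -0.9703, -0.2419, 0.0000]
J3: z=[-0.9703, -0.2419, 0.0000] o=[-0.0215, 0.0861, 0.3682] → [0.1873, -0.7513, -0.3761, -0.9703, -0.2419, 0.0000]
J4: z=[-0.9703, -0.2419, 0.0000] o=[-0.5560, 0.1630, 0.9959] → [0.3392, -1.3604, -0.1721, -0.9703, -0.2419, 0.0000]
J5: z=[-0.2401, 0.9631, 0.1219] o=[-0.7512, 0.2023, 0.3011] → [-0.6953, -0.1570, -0.1295, -0.2401, 0.9631, 0.1219]
J6: z=[-0.2401, 0.9631, 0.1219] o=[-0.5928, 0.3162, -0.2874] → [-0.1146, -0.0350, 0.0504, -0.2401, 0.9631, 0.1219]
q̇ = J⁺·V = [-0.0320, 0.2390, 0.2780, -0.4970, -0.1680, -0.3980]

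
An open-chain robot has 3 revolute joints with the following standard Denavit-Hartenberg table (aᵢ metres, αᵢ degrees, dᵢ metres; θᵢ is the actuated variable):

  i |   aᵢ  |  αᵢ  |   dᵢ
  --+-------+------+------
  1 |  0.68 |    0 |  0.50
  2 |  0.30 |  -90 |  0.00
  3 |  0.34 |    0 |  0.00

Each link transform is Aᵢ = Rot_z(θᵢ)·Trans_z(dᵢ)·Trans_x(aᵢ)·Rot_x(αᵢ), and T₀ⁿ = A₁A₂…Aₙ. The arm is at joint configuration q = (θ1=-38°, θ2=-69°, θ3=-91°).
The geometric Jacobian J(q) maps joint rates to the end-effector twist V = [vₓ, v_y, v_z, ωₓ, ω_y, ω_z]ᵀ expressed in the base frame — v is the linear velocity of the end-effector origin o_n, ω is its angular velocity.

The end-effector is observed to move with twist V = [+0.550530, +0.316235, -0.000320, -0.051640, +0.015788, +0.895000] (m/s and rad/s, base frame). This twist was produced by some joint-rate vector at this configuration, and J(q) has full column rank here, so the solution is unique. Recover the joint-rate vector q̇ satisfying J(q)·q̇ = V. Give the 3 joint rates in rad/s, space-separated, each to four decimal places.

0.7010 0.1940 -0.0540

o_n = [0.4499, -0.6999, 0.8399]
J₁: ẑ×o_n = [0.6999, 0.4499, -0.0000], ω = ẑ
J2: z=[0.0000, 0.0000, 1.0000] o=[0.5358, -0.4186, 0.5000] → [0.2812, -0.0860, 0.0000, 0.0000, 0.0000, 1.0000]
J3: z=[0.9563, -0.2924, 0.0000] o=[0.4481, -0.7055, 0.5000] → [-0.0994, -0.3251, 0.0059, 0.9563, -0.2924, 0.0000]
q̇ = J⁺·V = [0.7010, 0.1940, -0.0540]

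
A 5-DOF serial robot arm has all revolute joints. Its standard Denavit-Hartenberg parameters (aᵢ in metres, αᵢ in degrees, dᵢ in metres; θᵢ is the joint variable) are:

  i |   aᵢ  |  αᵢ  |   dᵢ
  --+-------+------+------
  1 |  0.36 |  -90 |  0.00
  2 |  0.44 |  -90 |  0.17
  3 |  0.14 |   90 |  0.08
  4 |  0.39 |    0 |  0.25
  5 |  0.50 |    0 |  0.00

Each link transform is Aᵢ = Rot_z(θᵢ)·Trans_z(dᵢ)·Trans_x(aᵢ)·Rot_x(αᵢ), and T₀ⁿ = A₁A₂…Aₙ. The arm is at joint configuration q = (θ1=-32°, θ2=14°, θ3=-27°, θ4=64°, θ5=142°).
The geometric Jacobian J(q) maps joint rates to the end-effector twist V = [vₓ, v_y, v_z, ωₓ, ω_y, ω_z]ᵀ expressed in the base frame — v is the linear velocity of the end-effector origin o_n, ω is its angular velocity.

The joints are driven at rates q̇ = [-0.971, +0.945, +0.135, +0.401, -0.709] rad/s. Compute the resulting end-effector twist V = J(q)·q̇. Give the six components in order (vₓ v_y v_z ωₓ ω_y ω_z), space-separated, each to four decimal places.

o_n = [0.6039, 0.0116, -0.2542]
J₁: ẑ×o_n = [-0.0116, 0.6039, 0.0000], ω = ẑ
J2: z=[0.5299, 0.8480, 0.0000] o=[0.3053, -0.1908, 0.0000] → [-0.2156, 0.1347, -0.1460, 0.5299, 0.8480, 0.0000]
J3: z=[-0.2052, 0.1282, -0.9703] o=[0.7574, -0.2728, -0.1064] → [0.2571, 0.1186, -0.0387, -0.2052, 0.1282, -0.9703]
J4: z=[0.0986, 0.9890, 0.1098] o=[0.8774, -0.2728, -0.2142] → [-0.0708, -0.0261, 0.2985, 0.0986, 0.9890, 0.1098]
J5: z=[0.0986, 0.9890, 0.1098] o=[0.9966, 0.0069, -0.5638] → [0.3056, -0.0736, 0.3888, 0.0986, 0.9890, 0.1098]
V = J·q̇ = [-0.4028, -0.4013, -0.2992, 0.4427, 0.5141, -1.1358]

-0.4028 -0.4013 -0.2992 0.4427 0.5141 -1.1358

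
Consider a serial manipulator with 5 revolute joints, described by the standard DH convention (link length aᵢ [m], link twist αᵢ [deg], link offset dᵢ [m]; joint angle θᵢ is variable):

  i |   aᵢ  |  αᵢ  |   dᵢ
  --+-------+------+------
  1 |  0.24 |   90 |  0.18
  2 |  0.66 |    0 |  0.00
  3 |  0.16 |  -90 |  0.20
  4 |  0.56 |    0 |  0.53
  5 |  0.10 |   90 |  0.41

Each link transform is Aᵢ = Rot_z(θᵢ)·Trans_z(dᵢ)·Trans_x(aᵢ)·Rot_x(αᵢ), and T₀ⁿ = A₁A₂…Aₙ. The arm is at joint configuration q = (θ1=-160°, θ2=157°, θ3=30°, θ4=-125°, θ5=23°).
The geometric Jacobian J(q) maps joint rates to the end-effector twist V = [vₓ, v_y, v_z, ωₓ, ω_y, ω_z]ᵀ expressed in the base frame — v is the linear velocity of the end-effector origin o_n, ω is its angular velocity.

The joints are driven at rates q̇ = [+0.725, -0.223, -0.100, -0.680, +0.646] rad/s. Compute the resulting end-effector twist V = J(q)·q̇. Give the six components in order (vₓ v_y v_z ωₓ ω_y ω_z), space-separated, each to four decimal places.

-0.5300 -0.3703 0.0786 0.1144 -0.3021 0.7587

o_n = [-0.1908, 0.7357, -0.4729]
J₁: ẑ×o_n = [-0.7357, -0.1908, 0.0000], ω = ẑ
J2: z=[-0.3420, 0.9397, 0.0000] o=[-0.2255, -0.0821, 0.1800] → [-0.6136, -0.2233, -0.3123, -0.3420, 0.9397, 0.0000]
J3: z=[-0.3420, 0.9397, 0.0000] o=[0.3454, 0.1257, 0.4379] → [-0.8559, -0.3115, 0.2952, -0.3420, 0.9397, 0.0000]
J4: z=[-0.1145, -0.0417, -0.9925] o=[0.4262, 0.3680, 0.4184] → [0.4021, 0.5103, -0.0678, -0.1145, -0.0417, -0.9925]
J5: z=[-0.1145, -0.0417, -0.9925] o=[-0.0910, 0.6679, -0.0685] → [0.0841, 0.0527, -0.0119, -0.1145, -0.0417, -0.9925]
V = J·q̇ = [-0.5300, -0.3703, 0.0786, 0.1144, -0.3021, 0.7587]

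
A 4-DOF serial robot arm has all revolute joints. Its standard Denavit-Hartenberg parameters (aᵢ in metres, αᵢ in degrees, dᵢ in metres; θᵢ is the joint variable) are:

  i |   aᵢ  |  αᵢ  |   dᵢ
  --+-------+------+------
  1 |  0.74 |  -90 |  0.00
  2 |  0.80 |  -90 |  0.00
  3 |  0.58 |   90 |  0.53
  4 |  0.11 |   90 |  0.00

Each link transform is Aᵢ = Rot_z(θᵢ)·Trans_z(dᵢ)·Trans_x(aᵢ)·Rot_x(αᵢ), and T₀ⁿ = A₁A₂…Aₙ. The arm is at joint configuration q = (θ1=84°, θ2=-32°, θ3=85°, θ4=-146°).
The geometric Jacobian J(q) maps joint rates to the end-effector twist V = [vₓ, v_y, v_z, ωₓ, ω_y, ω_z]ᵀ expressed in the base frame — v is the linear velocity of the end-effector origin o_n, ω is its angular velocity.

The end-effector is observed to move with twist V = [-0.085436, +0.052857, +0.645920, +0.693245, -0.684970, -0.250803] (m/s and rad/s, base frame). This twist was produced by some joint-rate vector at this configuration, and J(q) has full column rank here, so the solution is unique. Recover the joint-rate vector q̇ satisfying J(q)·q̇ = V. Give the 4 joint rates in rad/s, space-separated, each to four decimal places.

o_n = [0.6623, 1.6426, 0.0492]
J₁: ẑ×o_n = [-1.6426, 0.6623, 0.0000], ω = ẑ
J2: z=[-0.9945, 0.1045, 0.0000] o=[0.0774, 0.7359, 0.0000] → [0.0051, 0.0489, -0.9628, -0.9945, 0.1045, 0.0000]
J3: z=[0.0554, 0.5270, -0.8480] o=[0.1483, 1.4107, 0.4239] → [-0.0008, -0.4151, -0.2580, 0.0554, 0.5270, -0.8480]
J4: z=[0.0016, 0.8493, 0.5279] o=[0.7567, 1.6722, 0.0013] → [0.0564, -0.0499, 0.0802, 0.0016, 0.8493, 0.5279]
q̇ = J⁺·V = [0.0270, -0.7030, -0.0870, -0.6660]

0.0270 -0.7030 -0.0870 -0.6660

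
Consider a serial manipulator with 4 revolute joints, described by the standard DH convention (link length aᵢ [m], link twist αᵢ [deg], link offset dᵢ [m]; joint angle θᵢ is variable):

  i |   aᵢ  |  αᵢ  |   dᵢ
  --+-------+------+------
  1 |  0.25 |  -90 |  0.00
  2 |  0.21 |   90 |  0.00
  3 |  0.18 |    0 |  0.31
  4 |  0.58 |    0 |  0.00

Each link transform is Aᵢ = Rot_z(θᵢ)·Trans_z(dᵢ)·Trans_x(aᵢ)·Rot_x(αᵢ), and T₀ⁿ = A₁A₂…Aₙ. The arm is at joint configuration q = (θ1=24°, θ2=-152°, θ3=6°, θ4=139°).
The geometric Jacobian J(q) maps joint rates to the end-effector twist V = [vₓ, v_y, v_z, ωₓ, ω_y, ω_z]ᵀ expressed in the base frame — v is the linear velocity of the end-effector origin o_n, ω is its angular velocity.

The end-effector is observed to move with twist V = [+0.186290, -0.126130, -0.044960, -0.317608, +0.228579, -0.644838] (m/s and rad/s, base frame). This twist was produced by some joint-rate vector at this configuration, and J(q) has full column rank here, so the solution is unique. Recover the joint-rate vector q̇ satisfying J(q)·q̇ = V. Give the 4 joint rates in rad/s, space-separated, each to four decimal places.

o_n = [0.0219, 0.3945, -0.3141]
J₁: ẑ×o_n = [-0.3945, 0.0219, 0.0000], ω = ẑ
J2: z=[-0.4067, 0.9135, 0.0000] o=[0.2284, 0.1017, 0.0000] → [-0.2870, -0.1278, 0.0695, -0.4067, 0.9135, 0.0000]
J3: z=[-0.4289, -0.1910, -0.8829] o=[0.0590, 0.0263, 0.0986] → [0.4039, -0.1443, -0.1650, -0.4289, -0.1910, -0.8829]
J4: z=[-0.4289, -0.1910, -0.8829] o=[-0.2260, -0.0800, -0.0911] → [0.4616, -0.3146, -0.1562, -0.4289, -0.1910, -0.8829]
q̇ = J⁺·V = [-0.2740, 0.3380, 0.3240, 0.0960]

-0.2740 0.3380 0.3240 0.0960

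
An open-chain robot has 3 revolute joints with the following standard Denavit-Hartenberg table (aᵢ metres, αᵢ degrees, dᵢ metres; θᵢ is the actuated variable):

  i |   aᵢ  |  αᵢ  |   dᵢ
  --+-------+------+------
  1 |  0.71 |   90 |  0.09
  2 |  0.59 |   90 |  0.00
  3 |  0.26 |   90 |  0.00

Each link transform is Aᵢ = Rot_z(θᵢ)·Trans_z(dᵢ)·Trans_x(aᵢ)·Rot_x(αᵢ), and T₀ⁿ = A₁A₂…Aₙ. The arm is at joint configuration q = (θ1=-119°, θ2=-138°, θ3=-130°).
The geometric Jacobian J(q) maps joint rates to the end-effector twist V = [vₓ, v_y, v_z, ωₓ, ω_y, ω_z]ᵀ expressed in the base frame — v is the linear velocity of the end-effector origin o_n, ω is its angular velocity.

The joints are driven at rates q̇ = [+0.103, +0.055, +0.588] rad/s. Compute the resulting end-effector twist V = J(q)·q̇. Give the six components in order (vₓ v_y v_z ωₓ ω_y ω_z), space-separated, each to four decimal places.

0.1662 0.0130 -0.0956 0.1426 0.3708 0.5400

o_n = [-0.0177, -0.4427, -0.1930]
J₁: ẑ×o_n = [0.4427, -0.0177, 0.0000], ω = ẑ
J2: z=[-0.8746, 0.4848, 0.0000] o=[-0.3442, -0.6210, 0.0900] → [-0.1372, -0.2475, -0.3143, -0.8746, 0.4848, 0.0000]
J3: z=[0.3244, 0.5852, 0.7431] o=[-0.1316, -0.2375, -0.3048] → [0.2179, 0.0484, -0.1333, 0.3244, 0.5852, 0.7431]
V = J·q̇ = [0.1662, 0.0130, -0.0956, 0.1426, 0.3708, 0.5400]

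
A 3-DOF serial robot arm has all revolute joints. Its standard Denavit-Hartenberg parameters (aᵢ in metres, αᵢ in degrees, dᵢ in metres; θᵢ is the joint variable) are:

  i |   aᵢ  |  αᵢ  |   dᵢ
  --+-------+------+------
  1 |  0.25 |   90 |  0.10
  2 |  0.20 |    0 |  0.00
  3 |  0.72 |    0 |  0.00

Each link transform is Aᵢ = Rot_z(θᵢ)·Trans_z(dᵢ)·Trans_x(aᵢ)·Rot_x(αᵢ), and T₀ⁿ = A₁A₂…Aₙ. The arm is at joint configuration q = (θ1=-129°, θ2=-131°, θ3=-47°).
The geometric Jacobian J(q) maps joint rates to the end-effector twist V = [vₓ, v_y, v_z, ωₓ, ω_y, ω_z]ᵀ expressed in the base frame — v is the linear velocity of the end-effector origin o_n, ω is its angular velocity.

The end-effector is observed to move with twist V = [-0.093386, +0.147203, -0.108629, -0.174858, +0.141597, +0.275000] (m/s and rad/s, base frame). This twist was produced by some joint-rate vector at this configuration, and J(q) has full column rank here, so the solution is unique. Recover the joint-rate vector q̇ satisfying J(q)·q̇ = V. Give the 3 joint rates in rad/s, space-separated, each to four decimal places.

0.2750 -0.4060 0.6310

o_n = [0.3781, 0.4669, -0.0761]
J₁: ẑ×o_n = [-0.4669, 0.3781, 0.0000], ω = ẑ
J2: z=[-0.7771, 0.6293, 0.0000] o=[-0.1573, -0.1943, 0.1000] → [-0.1108, -0.1368, -0.8508, -0.7771, 0.6293, 0.0000]
J3: z=[-0.7771, 0.6293, 0.0000] o=[-0.0748, -0.0923, -0.0509] → [-0.0158, -0.0195, -0.7196, -0.7771, 0.6293, 0.0000]
q̇ = J⁺·V = [0.2750, -0.4060, 0.6310]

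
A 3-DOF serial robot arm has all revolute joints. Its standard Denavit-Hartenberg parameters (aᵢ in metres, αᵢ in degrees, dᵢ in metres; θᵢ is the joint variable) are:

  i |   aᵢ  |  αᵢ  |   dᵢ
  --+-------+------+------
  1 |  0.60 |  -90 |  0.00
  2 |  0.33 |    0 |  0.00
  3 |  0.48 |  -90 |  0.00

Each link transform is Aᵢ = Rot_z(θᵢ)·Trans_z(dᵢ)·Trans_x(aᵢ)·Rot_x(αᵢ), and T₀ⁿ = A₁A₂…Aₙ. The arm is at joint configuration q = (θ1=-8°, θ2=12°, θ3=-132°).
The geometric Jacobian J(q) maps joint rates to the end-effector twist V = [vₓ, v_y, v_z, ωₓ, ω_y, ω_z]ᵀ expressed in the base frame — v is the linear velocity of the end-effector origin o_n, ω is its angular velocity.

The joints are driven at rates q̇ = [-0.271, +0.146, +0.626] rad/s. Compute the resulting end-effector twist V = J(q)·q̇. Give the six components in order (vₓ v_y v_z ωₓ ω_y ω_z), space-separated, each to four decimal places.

0.2821 -0.2265 0.1382 0.1074 0.7645 -0.2710

o_n = [0.6761, -0.0950, 0.3471]
J₁: ẑ×o_n = [0.0950, 0.6761, -0.0000], ω = ẑ
J2: z=[0.1392, 0.9903, 0.0000] o=[0.5942, -0.0835, 0.0000] → [0.3437, -0.0483, -0.0828, 0.1392, 0.9903, 0.0000]
J3: z=[0.1392, 0.9903, 0.0000] o=[0.9138, -0.1284, -0.0686] → [0.4116, -0.0579, 0.2400, 0.1392, 0.9903, 0.0000]
V = J·q̇ = [0.2821, -0.2265, 0.1382, 0.1074, 0.7645, -0.2710]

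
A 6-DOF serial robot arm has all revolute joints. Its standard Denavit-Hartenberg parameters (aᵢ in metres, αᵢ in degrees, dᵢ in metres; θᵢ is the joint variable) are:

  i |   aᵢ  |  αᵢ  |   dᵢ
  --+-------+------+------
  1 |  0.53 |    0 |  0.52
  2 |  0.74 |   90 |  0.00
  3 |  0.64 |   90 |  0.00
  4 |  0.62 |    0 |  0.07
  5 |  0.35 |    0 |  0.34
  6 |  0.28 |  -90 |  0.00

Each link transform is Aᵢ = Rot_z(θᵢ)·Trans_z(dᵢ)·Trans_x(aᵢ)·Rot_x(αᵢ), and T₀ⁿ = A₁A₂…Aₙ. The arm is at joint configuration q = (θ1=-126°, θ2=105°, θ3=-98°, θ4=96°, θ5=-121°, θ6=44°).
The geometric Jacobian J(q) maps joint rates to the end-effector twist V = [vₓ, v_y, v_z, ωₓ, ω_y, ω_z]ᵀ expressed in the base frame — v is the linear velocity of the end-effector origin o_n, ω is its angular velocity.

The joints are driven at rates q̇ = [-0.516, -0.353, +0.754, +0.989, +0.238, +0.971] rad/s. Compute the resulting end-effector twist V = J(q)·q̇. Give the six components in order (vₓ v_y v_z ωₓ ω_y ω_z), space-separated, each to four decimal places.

-0.2062 -0.9776 0.1950 -2.3022 0.0761 -0.5631

o_n = [-0.3507, -1.0134, -0.5688]
J₁: ẑ×o_n = [1.0134, -0.3507, 0.0000], ω = ẑ
J2: z=[0.0000, 0.0000, 1.0000] o=[-0.3115, -0.4288, 0.5200] → [0.5846, -0.0392, 0.0000, 0.0000, 0.0000, 1.0000]
J3: z=[-0.3584, -0.9336, 0.0000] o=[0.3793, -0.6940, 0.5200] → [1.0165, -0.3902, -0.5671, -0.3584, -0.9336, 0.0000]
J4: z=[-0.9245, 0.3549, 0.1392] o=[0.2962, -0.6621, -0.1138] → [-0.1126, -0.5107, 0.5544, -0.9245, 0.3549, 0.1392]
J5: z=[-0.9245, 0.3549, 0.1392] o=[0.0189, -1.2161, -0.0399] → [-0.2159, -0.5405, -0.0562, -0.9245, 0.3549, 0.1392]
J6: z=[-0.9245, 0.3549, 0.1392] o=[-0.2836, -0.9415, -0.3067] → [-0.0830, -0.2517, 0.0903, -0.9245, 0.3549, 0.1392]
V = J·q̇ = [-0.2062, -0.9776, 0.1950, -2.3022, 0.0761, -0.5631]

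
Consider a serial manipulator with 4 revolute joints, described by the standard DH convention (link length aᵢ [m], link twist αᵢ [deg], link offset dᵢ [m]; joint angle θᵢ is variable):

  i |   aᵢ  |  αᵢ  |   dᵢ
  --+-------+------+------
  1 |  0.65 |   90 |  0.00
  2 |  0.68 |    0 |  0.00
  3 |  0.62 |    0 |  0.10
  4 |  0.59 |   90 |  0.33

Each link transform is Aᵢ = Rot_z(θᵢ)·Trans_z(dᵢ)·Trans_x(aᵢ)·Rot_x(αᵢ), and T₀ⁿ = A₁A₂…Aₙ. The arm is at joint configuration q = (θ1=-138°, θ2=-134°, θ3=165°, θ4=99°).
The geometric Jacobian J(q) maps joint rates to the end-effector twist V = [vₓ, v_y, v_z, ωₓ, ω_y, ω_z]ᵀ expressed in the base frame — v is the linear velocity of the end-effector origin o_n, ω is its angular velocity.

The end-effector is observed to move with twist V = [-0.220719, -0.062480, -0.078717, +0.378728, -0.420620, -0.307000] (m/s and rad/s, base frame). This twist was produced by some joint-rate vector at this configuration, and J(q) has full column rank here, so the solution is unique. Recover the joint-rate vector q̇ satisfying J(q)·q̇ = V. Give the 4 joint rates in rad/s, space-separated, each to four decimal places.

-0.3070 -0.4590 -0.5010 0.3940

o_n = [-0.5328, 0.0989, 0.2821]
J₁: ẑ×o_n = [-0.0989, -0.5328, 0.0000], ω = ẑ
J2: z=[-0.6691, 0.7431, 0.0000] o=[-0.4830, -0.4349, 0.0000] → [0.2097, 0.1888, -0.3202, -0.6691, 0.7431, 0.0000]
J3: z=[-0.6691, 0.7431, 0.0000] o=[-0.1320, -0.1189, -0.4892] → [0.5732, 0.5161, 0.1522, -0.6691, 0.7431, 0.0000]
J4: z=[-0.6691, 0.7431, 0.0000] o=[-0.5939, -0.4001, -0.1698] → [0.3359, 0.3024, -0.3792, -0.6691, 0.7431, 0.0000]
q̇ = J⁺·V = [-0.3070, -0.4590, -0.5010, 0.3940]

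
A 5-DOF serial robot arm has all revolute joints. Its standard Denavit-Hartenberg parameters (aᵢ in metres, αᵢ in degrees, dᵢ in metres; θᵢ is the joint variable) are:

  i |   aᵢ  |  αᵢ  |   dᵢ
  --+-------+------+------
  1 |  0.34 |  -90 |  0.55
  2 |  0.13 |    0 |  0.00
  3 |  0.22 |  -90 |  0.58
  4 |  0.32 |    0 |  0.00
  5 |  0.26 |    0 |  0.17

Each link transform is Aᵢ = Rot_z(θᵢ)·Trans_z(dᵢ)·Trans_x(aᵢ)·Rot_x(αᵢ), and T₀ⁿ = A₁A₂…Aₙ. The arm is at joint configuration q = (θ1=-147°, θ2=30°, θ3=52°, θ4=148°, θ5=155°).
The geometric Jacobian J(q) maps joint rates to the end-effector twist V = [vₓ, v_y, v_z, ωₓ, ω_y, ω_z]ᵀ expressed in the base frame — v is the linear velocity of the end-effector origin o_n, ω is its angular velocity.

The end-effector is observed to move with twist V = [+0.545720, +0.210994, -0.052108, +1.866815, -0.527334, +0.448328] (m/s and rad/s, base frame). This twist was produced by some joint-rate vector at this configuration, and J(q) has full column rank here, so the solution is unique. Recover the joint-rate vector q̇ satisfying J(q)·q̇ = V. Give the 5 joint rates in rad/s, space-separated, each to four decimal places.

0.6280 0.6470 0.8120 0.4300 0.8610

o_n = [0.0934, -0.6887, 0.3720]
J₁: ẑ×o_n = [0.6887, 0.0934, -0.0000], ω = ẑ
J2: z=[0.5446, -0.8387, 0.0000] o=[-0.2851, -0.1852, 0.5500] → [0.1493, 0.0970, 0.0432, 0.5446, -0.8387, 0.0000]
J3: z=[0.5446, -0.8387, 0.0000] o=[-0.3796, -0.2465, 0.4850] → [0.0948, 0.0616, 0.1558, 0.5446, -0.8387, 0.0000]
J4: z=[0.8305, 0.5393, -0.1392] o=[-0.0894, -0.7496, 0.2671] → [0.0650, -0.1125, -0.0480, 0.8305, 0.5393, -0.1392]
J5: z=[0.8305, 0.5393, -0.1392] o=[-0.1500, -0.5868, 0.5359] → [-0.1026, 0.1022, -0.2159, 0.8305, 0.5393, -0.1392]
q̇ = J⁺·V = [0.6280, 0.6470, 0.8120, 0.4300, 0.8610]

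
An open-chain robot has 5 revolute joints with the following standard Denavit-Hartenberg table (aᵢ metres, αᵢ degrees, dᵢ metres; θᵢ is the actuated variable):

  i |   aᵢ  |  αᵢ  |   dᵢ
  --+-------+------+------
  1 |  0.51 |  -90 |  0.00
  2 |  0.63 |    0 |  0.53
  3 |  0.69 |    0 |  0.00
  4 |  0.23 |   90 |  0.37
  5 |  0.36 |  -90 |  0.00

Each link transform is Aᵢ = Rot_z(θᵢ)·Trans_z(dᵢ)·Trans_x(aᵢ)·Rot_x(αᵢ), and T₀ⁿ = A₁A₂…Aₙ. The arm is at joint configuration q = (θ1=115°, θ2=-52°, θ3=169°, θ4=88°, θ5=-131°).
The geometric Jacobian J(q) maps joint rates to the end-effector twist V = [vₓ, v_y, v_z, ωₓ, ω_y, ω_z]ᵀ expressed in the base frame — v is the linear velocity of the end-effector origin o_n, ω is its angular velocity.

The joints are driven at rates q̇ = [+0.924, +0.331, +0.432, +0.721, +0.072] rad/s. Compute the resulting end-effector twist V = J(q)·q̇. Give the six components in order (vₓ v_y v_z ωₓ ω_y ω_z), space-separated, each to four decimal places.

-0.0956 -1.0452 0.1106 -1.3321 -0.6547 0.8587

o_n = [-0.8189, 0.2694, -0.1210]
J₁: ẑ×o_n = [-0.2694, -0.8189, 0.0000], ω = ẑ
J2: z=[-0.9063, -0.4226, 0.0000] o=[-0.2155, 0.4622, 0.0000] → [0.0511, -0.1096, -0.0802, -0.9063, -0.4226, 0.0000]
J3: z=[-0.9063, -0.4226, 0.0000] o=[-0.8598, 0.5898, 0.4964] → [0.2609, -0.5596, 0.3077, -0.9063, -0.4226, 0.0000]
J4: z=[-0.9063, -0.4226, 0.0000] o=[-0.7274, 0.3059, -0.1183] → [0.0011, -0.0024, -0.0056, -0.9063, -0.4226, 0.0000]
J5: z=[0.1786, -0.3830, -0.9063] o=[-0.9747, -0.0394, -0.0211] → [0.3181, -0.1234, 0.1148, 0.1786, -0.3830, -0.9063]
V = J·q̇ = [-0.0956, -1.0452, 0.1106, -1.3321, -0.6547, 0.8587]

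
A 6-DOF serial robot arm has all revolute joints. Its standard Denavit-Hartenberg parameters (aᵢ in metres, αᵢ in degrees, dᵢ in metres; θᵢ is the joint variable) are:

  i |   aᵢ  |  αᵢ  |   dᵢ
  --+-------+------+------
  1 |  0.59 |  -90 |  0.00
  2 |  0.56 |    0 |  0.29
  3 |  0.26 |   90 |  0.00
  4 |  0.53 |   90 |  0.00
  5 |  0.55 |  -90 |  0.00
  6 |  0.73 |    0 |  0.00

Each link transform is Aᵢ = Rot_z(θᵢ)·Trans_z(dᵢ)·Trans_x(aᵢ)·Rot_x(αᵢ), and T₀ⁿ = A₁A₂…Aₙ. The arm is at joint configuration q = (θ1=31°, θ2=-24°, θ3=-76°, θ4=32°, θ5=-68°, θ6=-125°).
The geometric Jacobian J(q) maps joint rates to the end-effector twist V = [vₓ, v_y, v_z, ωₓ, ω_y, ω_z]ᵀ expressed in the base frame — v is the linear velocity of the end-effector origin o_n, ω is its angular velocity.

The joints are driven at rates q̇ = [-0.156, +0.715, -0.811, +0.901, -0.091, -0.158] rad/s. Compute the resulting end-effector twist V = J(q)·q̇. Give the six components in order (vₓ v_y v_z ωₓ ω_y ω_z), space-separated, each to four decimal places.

-0.3306 0.4989 -0.2822 -0.6353 -0.4942 -0.4720

o_n = [0.8418, 0.6106, 1.3007]
J₁: ẑ×o_n = [-0.6106, 0.8418, 0.0000], ω = ẑ
J2: z=[-0.5150, 0.8572, 0.0000] o=[0.5057, 0.3039, 0.0000] → [1.1150, 0.6699, -0.4460, -0.5150, 0.8572, 0.0000]
J3: z=[-0.5150, 0.8572, 0.0000] o=[0.7949, 0.8159, 0.2278] → [0.9197, 0.5526, 0.0656, -0.5150, 0.8572, 0.0000]
J4: z=[-0.8441, -0.5072, -0.1736] o=[0.7562, 0.7927, 0.4838] → [-0.4460, 0.6747, 0.1972, -0.8441, -0.5072, -0.1736]
J5: z=[0.3579, -0.7743, 0.5219] o=[0.5446, 0.9932, 0.9265] → [-0.0901, 0.0211, 0.0931, 0.3579, -0.7743, 0.5219]
J6: z=[-0.6863, 0.1608, 0.7093] o=[0.8929, 1.3298, 1.1871] → [0.5285, 0.0418, 0.5019, -0.6863, 0.1608, 0.7093]
V = J·q̇ = [-0.3306, 0.4989, -0.2822, -0.6353, -0.4942, -0.4720]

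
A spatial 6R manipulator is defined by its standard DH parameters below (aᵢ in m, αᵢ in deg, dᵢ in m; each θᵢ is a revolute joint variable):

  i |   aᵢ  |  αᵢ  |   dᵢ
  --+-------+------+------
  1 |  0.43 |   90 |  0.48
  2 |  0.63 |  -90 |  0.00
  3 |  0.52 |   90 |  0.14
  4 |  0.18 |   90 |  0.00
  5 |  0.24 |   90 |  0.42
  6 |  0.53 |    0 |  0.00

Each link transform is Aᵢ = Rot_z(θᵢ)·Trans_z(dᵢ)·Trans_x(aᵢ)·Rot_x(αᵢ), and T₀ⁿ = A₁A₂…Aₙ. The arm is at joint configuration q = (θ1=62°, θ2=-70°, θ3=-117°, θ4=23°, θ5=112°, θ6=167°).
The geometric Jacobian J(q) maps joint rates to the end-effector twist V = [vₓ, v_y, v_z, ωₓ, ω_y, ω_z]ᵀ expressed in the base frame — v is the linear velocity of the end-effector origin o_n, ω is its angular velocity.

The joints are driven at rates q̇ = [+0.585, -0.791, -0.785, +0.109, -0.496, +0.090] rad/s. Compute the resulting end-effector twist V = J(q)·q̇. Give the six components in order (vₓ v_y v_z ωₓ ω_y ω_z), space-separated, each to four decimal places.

o_n = [1.0420, -0.1703, 0.0125]
J₁: ẑ×o_n = [0.1703, 1.0420, -0.0000], ω = ẑ
J2: z=[0.8829, -0.4695, 0.0000] o=[0.2019, 0.3797, 0.4800] → [0.2195, 0.4128, -0.0912, 0.8829, -0.4695, 0.0000]
J3: z=[0.4412, 0.8297, 0.3420] o=[0.3030, 0.5699, -0.1120] → [0.3565, 0.1978, -0.9397, 0.4412, 0.8297, 0.3420]
J4: z=[-0.5439, -0.0559, 0.8373] o=[0.7360, 0.3973, 0.1577] → [0.4833, 0.1772, 0.3258, -0.5439, -0.0559, 0.8373]
J5: z=[-0.1272, -0.9808, -0.1481] o=[0.8853, 0.3636, 0.2525] → [0.1563, -0.0537, 0.2216, -0.1272, -0.9808, -0.1481]
J6: z=[0.5653, -0.1944, 0.8017] o=[0.6363, -0.0439, 0.3292] → [0.1628, 0.5043, 0.0075, 0.5653, -0.1944, 0.8017]
V = J·q̇ = [-0.3640, 0.2191, 0.7360, -0.9901, 0.1829, 0.5534]

-0.3640 0.2191 0.7360 -0.9901 0.1829 0.5534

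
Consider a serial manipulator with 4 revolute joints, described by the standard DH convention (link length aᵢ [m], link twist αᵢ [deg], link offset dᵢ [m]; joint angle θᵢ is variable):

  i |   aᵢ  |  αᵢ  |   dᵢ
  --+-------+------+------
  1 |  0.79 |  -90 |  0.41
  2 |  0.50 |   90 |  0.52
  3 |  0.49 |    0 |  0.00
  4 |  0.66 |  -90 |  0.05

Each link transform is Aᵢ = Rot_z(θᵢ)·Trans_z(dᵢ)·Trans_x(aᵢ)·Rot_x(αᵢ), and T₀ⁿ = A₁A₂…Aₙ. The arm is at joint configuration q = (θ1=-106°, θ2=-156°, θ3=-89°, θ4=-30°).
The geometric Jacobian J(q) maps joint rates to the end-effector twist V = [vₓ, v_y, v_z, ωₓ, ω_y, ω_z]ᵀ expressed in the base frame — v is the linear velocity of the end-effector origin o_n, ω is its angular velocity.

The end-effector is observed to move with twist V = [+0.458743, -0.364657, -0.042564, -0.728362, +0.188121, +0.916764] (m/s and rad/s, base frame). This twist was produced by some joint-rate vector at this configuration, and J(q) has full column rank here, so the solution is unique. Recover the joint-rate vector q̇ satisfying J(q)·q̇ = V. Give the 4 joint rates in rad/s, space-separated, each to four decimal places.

0.8720 -0.7520 0.5710 -0.6200

o_n = [-0.6906, -0.4234, 0.4410]
J₁: ẑ×o_n = [0.4234, -0.6906, 0.0000], ω = ẑ
J2: z=[0.9613, -0.2756, 0.0000] o=[-0.2178, -0.7594, 0.4100] → [-0.0086, -0.0298, 0.1926, 0.9613, -0.2756, 0.0000]
J3: z=[0.1121, 0.3910, -0.9135] o=[0.4080, -0.4637, 0.6134] → [-0.0306, 1.0230, 0.4341, 0.1121, 0.3910, -0.9135]
J4: z=[0.1121, 0.3910, -0.9135] o=[-0.0608, -0.3211, 0.6168] → [-0.1622, 0.5951, 0.2348, 0.1121, 0.3910, -0.9135]
q̇ = J⁺·V = [0.8720, -0.7520, 0.5710, -0.6200]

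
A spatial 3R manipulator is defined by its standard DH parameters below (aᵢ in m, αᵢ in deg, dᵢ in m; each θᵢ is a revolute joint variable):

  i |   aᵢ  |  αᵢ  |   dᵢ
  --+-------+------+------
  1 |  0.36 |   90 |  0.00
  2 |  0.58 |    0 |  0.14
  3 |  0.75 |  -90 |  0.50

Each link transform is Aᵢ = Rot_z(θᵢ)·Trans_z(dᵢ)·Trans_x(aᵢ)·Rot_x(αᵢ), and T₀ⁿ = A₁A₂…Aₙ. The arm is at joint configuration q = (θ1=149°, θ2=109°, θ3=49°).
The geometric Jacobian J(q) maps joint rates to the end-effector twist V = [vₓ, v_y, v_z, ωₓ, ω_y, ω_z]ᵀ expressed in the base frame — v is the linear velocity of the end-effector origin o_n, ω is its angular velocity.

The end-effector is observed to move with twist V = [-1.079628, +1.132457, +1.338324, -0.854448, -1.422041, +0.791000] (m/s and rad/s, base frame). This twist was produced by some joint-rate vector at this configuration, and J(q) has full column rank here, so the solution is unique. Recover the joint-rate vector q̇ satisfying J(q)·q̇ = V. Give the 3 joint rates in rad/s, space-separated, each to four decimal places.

0.7910 -0.9780 -0.6810

o_n = [0.7790, 0.2786, 0.8294]
J₁: ẑ×o_n = [-0.2786, 0.7790, 0.0000], ω = ẑ
J2: z=[0.5150, 0.8572, 0.0000] o=[-0.3086, 0.1854, 0.0000] → [0.7109, -0.4271, -0.8842, 0.5150, 0.8572, 0.0000]
J3: z=[0.5150, 0.8572, 0.0000] o=[-0.0746, 0.2082, 0.5484] → [0.2408, -0.1447, -0.6954, 0.5150, 0.8572, 0.0000]
q̇ = J⁺·V = [0.7910, -0.9780, -0.6810]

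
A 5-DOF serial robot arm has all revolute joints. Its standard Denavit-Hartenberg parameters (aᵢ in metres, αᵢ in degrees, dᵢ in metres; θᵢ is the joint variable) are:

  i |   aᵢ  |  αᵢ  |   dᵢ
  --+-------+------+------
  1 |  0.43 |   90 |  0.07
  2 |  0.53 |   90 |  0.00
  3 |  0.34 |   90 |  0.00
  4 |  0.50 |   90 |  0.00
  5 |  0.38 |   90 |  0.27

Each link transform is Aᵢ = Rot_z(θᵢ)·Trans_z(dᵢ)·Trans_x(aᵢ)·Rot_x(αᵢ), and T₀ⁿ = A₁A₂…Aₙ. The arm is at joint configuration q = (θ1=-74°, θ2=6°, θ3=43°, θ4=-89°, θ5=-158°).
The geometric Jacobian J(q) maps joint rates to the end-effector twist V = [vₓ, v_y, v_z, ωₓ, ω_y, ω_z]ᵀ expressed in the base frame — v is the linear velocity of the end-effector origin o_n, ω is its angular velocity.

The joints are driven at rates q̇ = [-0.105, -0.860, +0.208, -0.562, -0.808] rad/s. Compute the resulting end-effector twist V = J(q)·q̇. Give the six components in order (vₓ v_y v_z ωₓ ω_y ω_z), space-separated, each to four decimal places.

o_n = [0.0997, -0.9050, 0.2723]
J₁: ẑ×o_n = [0.9050, 0.0997, -0.0000], ω = ẑ
J2: z=[-0.9613, -0.2756, 0.0000] o=[0.1185, -0.4133, 0.0700] → [-0.0558, 0.1945, 0.4674, -0.9613, -0.2756, 0.0000]
J3: z=[0.0288, -0.1005, -0.9945] o=[0.2638, -0.9200, 0.1254] → [0.0002, 0.1590, -0.0161, 0.0288, -0.1005, -0.9945]
J4: z=[0.8900, -0.4504, 0.0713] o=[0.1091, -1.2217, 0.1514] → [-0.0770, -0.1083, 0.2776, 0.8900, -0.4504, 0.0713]
J5: z=[0.4545, 0.8888, -0.0591] o=[0.0907, -1.1792, 0.6492] → [-0.3188, 0.1708, 0.1166, 0.4545, 0.8888, -0.0591]
V = J·q̇ = [0.2539, -0.2218, -0.6556, -0.0347, -0.2489, -0.3042]

0.2539 -0.2218 -0.6556 -0.0347 -0.2489 -0.3042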